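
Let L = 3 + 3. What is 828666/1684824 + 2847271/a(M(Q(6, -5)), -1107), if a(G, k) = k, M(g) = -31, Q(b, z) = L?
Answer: -799372197007/310850028 ≈ -2571.6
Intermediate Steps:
L = 6
Q(b, z) = 6
828666/1684824 + 2847271/a(M(Q(6, -5)), -1107) = 828666/1684824 + 2847271/(-1107) = 828666*(1/1684824) + 2847271*(-1/1107) = 138111/280804 - 2847271/1107 = -799372197007/310850028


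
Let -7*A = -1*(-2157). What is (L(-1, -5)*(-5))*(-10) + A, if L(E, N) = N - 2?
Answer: -4607/7 ≈ -658.14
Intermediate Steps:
L(E, N) = -2 + N
A = -2157/7 (A = -(-1)*(-2157)/7 = -⅐*2157 = -2157/7 ≈ -308.14)
(L(-1, -5)*(-5))*(-10) + A = ((-2 - 5)*(-5))*(-10) - 2157/7 = -7*(-5)*(-10) - 2157/7 = 35*(-10) - 2157/7 = -350 - 2157/7 = -4607/7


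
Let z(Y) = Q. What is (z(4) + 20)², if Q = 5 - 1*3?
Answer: 484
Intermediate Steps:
Q = 2 (Q = 5 - 3 = 2)
z(Y) = 2
(z(4) + 20)² = (2 + 20)² = 22² = 484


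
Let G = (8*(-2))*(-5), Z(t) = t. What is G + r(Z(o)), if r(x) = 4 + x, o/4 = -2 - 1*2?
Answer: 68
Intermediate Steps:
o = -16 (o = 4*(-2 - 1*2) = 4*(-2 - 2) = 4*(-4) = -16)
G = 80 (G = -16*(-5) = 80)
G + r(Z(o)) = 80 + (4 - 16) = 80 - 12 = 68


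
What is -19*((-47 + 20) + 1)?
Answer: 494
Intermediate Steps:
-19*((-47 + 20) + 1) = -19*(-27 + 1) = -19*(-26) = 494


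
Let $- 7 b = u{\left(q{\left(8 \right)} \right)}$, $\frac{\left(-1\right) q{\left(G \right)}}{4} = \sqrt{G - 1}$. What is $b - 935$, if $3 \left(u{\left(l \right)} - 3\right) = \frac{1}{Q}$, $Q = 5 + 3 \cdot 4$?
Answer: $- \frac{47707}{51} \approx -935.43$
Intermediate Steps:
$Q = 17$ ($Q = 5 + 12 = 17$)
$q{\left(G \right)} = - 4 \sqrt{-1 + G}$ ($q{\left(G \right)} = - 4 \sqrt{G - 1} = - 4 \sqrt{-1 + G}$)
$u{\left(l \right)} = \frac{154}{51}$ ($u{\left(l \right)} = 3 + \frac{1}{3 \cdot 17} = 3 + \frac{1}{3} \cdot \frac{1}{17} = 3 + \frac{1}{51} = \frac{154}{51}$)
$b = - \frac{22}{51}$ ($b = \left(- \frac{1}{7}\right) \frac{154}{51} = - \frac{22}{51} \approx -0.43137$)
$b - 935 = - \frac{22}{51} - 935 = - \frac{47707}{51}$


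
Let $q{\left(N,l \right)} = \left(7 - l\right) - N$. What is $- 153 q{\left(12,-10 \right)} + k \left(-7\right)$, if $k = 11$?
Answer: $-842$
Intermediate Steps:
$q{\left(N,l \right)} = 7 - N - l$
$- 153 q{\left(12,-10 \right)} + k \left(-7\right) = - 153 \left(7 - 12 - -10\right) + 11 \left(-7\right) = - 153 \left(7 - 12 + 10\right) - 77 = \left(-153\right) 5 - 77 = -765 - 77 = -842$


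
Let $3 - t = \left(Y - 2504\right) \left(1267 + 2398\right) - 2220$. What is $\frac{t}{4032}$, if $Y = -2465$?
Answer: $\frac{325243}{72} \approx 4517.3$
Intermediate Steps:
$t = 18213608$ ($t = 3 - \left(\left(-2465 - 2504\right) \left(1267 + 2398\right) - 2220\right) = 3 - \left(\left(-4969\right) 3665 - 2220\right) = 3 - \left(-18211385 - 2220\right) = 3 - -18213605 = 3 + 18213605 = 18213608$)
$\frac{t}{4032} = \frac{18213608}{4032} = 18213608 \cdot \frac{1}{4032} = \frac{325243}{72}$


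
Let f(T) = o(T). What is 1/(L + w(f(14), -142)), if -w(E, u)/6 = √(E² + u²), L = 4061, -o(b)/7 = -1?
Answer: 4061/15764053 + 6*√20213/15764053 ≈ 0.00031172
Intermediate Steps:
o(b) = 7 (o(b) = -7*(-1) = 7)
f(T) = 7
w(E, u) = -6*√(E² + u²)
1/(L + w(f(14), -142)) = 1/(4061 - 6*√(7² + (-142)²)) = 1/(4061 - 6*√(49 + 20164)) = 1/(4061 - 6*√20213)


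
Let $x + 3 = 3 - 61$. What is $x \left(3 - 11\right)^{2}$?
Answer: $-3904$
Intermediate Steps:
$x = -61$ ($x = -3 + \left(3 - 61\right) = -3 - 58 = -61$)
$x \left(3 - 11\right)^{2} = - 61 \left(3 - 11\right)^{2} = - 61 \left(-8\right)^{2} = \left(-61\right) 64 = -3904$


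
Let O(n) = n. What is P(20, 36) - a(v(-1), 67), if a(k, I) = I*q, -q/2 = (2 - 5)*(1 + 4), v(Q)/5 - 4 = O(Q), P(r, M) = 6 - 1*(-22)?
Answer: -1982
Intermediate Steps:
P(r, M) = 28 (P(r, M) = 6 + 22 = 28)
v(Q) = 20 + 5*Q
q = 30 (q = -2*(2 - 5)*(1 + 4) = -(-6)*5 = -2*(-15) = 30)
a(k, I) = 30*I (a(k, I) = I*30 = 30*I)
P(20, 36) - a(v(-1), 67) = 28 - 30*67 = 28 - 1*2010 = 28 - 2010 = -1982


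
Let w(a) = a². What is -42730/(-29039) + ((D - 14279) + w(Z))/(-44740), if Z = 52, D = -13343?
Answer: 1317667001/649602430 ≈ 2.0284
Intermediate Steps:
-42730/(-29039) + ((D - 14279) + w(Z))/(-44740) = -42730/(-29039) + ((-13343 - 14279) + 52²)/(-44740) = -42730*(-1/29039) + (-27622 + 2704)*(-1/44740) = 42730/29039 - 24918*(-1/44740) = 42730/29039 + 12459/22370 = 1317667001/649602430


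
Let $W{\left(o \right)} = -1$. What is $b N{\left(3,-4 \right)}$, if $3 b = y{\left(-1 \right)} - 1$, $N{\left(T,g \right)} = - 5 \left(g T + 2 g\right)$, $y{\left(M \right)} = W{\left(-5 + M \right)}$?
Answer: $- \frac{200}{3} \approx -66.667$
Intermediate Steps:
$y{\left(M \right)} = -1$
$N{\left(T,g \right)} = - 10 g - 5 T g$ ($N{\left(T,g \right)} = - 5 \left(T g + 2 g\right) = - 5 \left(2 g + T g\right) = - 10 g - 5 T g$)
$b = - \frac{2}{3}$ ($b = \frac{-1 - 1}{3} = \frac{1}{3} \left(-2\right) = - \frac{2}{3} \approx -0.66667$)
$b N{\left(3,-4 \right)} = - \frac{2 \left(\left(-5\right) \left(-4\right) \left(2 + 3\right)\right)}{3} = - \frac{2 \left(\left(-5\right) \left(-4\right) 5\right)}{3} = \left(- \frac{2}{3}\right) 100 = - \frac{200}{3}$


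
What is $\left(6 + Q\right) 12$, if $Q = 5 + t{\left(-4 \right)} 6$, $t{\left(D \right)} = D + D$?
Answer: $-444$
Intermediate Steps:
$t{\left(D \right)} = 2 D$
$Q = -43$ ($Q = 5 + 2 \left(-4\right) 6 = 5 - 48 = -43$)
$\left(6 + Q\right) 12 = \left(6 - 43\right) 12 = \left(-37\right) 12 = -444$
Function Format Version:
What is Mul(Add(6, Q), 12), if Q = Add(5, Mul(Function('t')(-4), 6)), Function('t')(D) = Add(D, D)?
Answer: -444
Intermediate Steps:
Function('t')(D) = Mul(2, D)
Q = -43 (Q = Add(5, Mul(Mul(2, -4), 6)) = Add(5, Mul(-8, 6)) = Add(5, -48) = -43)
Mul(Add(6, Q), 12) = Mul(Add(6, -43), 12) = Mul(-37, 12) = -444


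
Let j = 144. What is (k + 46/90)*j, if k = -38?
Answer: -26992/5 ≈ -5398.4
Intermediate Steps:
(k + 46/90)*j = (-38 + 46/90)*144 = (-38 + 46*(1/90))*144 = (-38 + 23/45)*144 = -1687/45*144 = -26992/5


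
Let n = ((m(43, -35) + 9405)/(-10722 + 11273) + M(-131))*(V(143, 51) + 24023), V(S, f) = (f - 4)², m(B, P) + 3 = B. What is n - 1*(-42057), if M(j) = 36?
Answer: 791272599/551 ≈ 1.4361e+6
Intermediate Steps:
m(B, P) = -3 + B
V(S, f) = (-4 + f)²
n = 768099192/551 (n = (((-3 + 43) + 9405)/(-10722 + 11273) + 36)*((-4 + 51)² + 24023) = ((40 + 9405)/551 + 36)*(47² + 24023) = (9445*(1/551) + 36)*(2209 + 24023) = (9445/551 + 36)*26232 = (29281/551)*26232 = 768099192/551 ≈ 1.3940e+6)
n - 1*(-42057) = 768099192/551 - 1*(-42057) = 768099192/551 + 42057 = 791272599/551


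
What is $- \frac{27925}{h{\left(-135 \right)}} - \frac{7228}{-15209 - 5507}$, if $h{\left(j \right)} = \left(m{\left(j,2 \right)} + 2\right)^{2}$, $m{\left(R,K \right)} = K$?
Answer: $- \frac{144594663}{82864} \approx -1745.0$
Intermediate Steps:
$h{\left(j \right)} = 16$ ($h{\left(j \right)} = \left(2 + 2\right)^{2} = 4^{2} = 16$)
$- \frac{27925}{h{\left(-135 \right)}} - \frac{7228}{-15209 - 5507} = - \frac{27925}{16} - \frac{7228}{-15209 - 5507} = \left(-27925\right) \frac{1}{16} - \frac{7228}{-20716} = - \frac{27925}{16} - - \frac{1807}{5179} = - \frac{27925}{16} + \frac{1807}{5179} = - \frac{144594663}{82864}$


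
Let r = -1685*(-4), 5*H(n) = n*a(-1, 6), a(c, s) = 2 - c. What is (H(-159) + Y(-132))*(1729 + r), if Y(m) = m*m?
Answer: 733779567/5 ≈ 1.4676e+8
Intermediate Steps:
H(n) = 3*n/5 (H(n) = (n*(2 - 1*(-1)))/5 = (n*(2 + 1))/5 = (n*3)/5 = (3*n)/5 = 3*n/5)
Y(m) = m**2
r = 6740
(H(-159) + Y(-132))*(1729 + r) = ((3/5)*(-159) + (-132)**2)*(1729 + 6740) = (-477/5 + 17424)*8469 = (86643/5)*8469 = 733779567/5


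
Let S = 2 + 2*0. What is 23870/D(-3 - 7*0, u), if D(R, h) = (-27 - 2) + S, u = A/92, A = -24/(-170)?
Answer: -23870/27 ≈ -884.07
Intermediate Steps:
A = 12/85 (A = -24*(-1/170) = 12/85 ≈ 0.14118)
u = 3/1955 (u = (12/85)/92 = (12/85)*(1/92) = 3/1955 ≈ 0.0015345)
S = 2 (S = 2 + 0 = 2)
D(R, h) = -27 (D(R, h) = (-27 - 2) + 2 = -29 + 2 = -27)
23870/D(-3 - 7*0, u) = 23870/(-27) = 23870*(-1/27) = -23870/27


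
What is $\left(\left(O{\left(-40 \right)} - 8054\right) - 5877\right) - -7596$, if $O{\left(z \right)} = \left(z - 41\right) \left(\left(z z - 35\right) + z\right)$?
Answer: $-129860$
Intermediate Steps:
$O{\left(z \right)} = \left(-41 + z\right) \left(-35 + z + z^{2}\right)$ ($O{\left(z \right)} = \left(-41 + z\right) \left(\left(z^{2} - 35\right) + z\right) = \left(-41 + z\right) \left(\left(-35 + z^{2}\right) + z\right) = \left(-41 + z\right) \left(-35 + z + z^{2}\right)$)
$\left(\left(O{\left(-40 \right)} - 8054\right) - 5877\right) - -7596 = \left(\left(\left(1435 + \left(-40\right)^{3} - -3040 - 40 \left(-40\right)^{2}\right) - 8054\right) - 5877\right) - -7596 = \left(\left(\left(1435 - 64000 + 3040 - 64000\right) - 8054\right) - 5877\right) + 7596 = \left(\left(-123525 - 8054\right) - 5877\right) + 7596 = \left(-131579 - 5877\right) + 7596 = -137456 + 7596 = -129860$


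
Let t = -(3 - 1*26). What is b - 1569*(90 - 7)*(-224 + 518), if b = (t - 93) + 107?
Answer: -38286701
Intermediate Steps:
t = 23 (t = -(3 - 26) = -1*(-23) = 23)
b = 37 (b = (23 - 93) + 107 = -70 + 107 = 37)
b - 1569*(90 - 7)*(-224 + 518) = 37 - 1569*(90 - 7)*(-224 + 518) = 37 - 130227*294 = 37 - 1569*24402 = 37 - 38286738 = -38286701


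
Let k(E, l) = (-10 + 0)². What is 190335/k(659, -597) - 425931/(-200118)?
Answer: 1271068421/667060 ≈ 1905.5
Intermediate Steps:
k(E, l) = 100 (k(E, l) = (-10)² = 100)
190335/k(659, -597) - 425931/(-200118) = 190335/100 - 425931/(-200118) = 190335*(1/100) - 425931*(-1/200118) = 38067/20 + 141977/66706 = 1271068421/667060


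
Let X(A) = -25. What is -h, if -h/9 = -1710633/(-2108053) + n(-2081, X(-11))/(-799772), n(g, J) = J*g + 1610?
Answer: 11295458577189/1685961763916 ≈ 6.6997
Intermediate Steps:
n(g, J) = 1610 + J*g
h = -11295458577189/1685961763916 (h = -9*(-1710633/(-2108053) + (1610 - 25*(-2081))/(-799772)) = -9*(-1710633*(-1/2108053) + (1610 + 52025)*(-1/799772)) = -9*(1710633/2108053 + 53635*(-1/799772)) = -9*(1710633/2108053 - 53635/799772) = -9*1255050953021/1685961763916 = -11295458577189/1685961763916 ≈ -6.6997)
-h = -1*(-11295458577189/1685961763916) = 11295458577189/1685961763916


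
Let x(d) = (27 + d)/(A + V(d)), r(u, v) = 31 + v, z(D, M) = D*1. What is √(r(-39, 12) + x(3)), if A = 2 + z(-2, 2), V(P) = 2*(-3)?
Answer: √38 ≈ 6.1644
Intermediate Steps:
z(D, M) = D
V(P) = -6
A = 0 (A = 2 - 2 = 0)
x(d) = -9/2 - d/6 (x(d) = (27 + d)/(0 - 6) = (27 + d)/(-6) = (27 + d)*(-⅙) = -9/2 - d/6)
√(r(-39, 12) + x(3)) = √((31 + 12) + (-9/2 - ⅙*3)) = √(43 + (-9/2 - ½)) = √(43 - 5) = √38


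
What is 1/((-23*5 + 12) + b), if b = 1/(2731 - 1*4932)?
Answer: -2201/226704 ≈ -0.0097087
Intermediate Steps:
b = -1/2201 (b = 1/(2731 - 4932) = 1/(-2201) = -1/2201 ≈ -0.00045434)
1/((-23*5 + 12) + b) = 1/((-23*5 + 12) - 1/2201) = 1/((-115 + 12) - 1/2201) = 1/(-103 - 1/2201) = 1/(-226704/2201) = -2201/226704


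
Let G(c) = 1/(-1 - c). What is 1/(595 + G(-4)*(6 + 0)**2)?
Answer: 1/607 ≈ 0.0016474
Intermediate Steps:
1/(595 + G(-4)*(6 + 0)**2) = 1/(595 + (-1/(1 - 4))*(6 + 0)**2) = 1/(595 - 1/(-3)*6**2) = 1/(595 - 1*(-1/3)*36) = 1/(595 + (1/3)*36) = 1/(595 + 12) = 1/607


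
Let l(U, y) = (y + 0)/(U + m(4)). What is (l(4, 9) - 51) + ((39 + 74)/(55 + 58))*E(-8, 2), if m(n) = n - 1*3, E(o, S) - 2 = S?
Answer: -226/5 ≈ -45.200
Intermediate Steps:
E(o, S) = 2 + S
m(n) = -3 + n (m(n) = n - 3 = -3 + n)
l(U, y) = y/(1 + U) (l(U, y) = (y + 0)/(U + (-3 + 4)) = y/(U + 1) = y/(1 + U))
(l(4, 9) - 51) + ((39 + 74)/(55 + 58))*E(-8, 2) = (9/(1 + 4) - 51) + ((39 + 74)/(55 + 58))*(2 + 2) = (9/5 - 51) + (113/113)*4 = (9*(⅕) - 51) + (113*(1/113))*4 = (9/5 - 51) + 1*4 = -246/5 + 4 = -226/5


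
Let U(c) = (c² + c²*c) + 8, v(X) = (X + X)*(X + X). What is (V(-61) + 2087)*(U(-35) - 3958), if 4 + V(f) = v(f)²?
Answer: -10102020578400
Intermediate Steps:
v(X) = 4*X² (v(X) = (2*X)*(2*X) = 4*X²)
U(c) = 8 + c² + c³ (U(c) = (c² + c³) + 8 = 8 + c² + c³)
V(f) = -4 + 16*f⁴ (V(f) = -4 + (4*f²)² = -4 + 16*f⁴)
(V(-61) + 2087)*(U(-35) - 3958) = ((-4 + 16*(-61)⁴) + 2087)*((8 + (-35)² + (-35)³) - 3958) = ((-4 + 16*13845841) + 2087)*((8 + 1225 - 42875) - 3958) = ((-4 + 221533456) + 2087)*(-41642 - 3958) = (221533452 + 2087)*(-45600) = 221535539*(-45600) = -10102020578400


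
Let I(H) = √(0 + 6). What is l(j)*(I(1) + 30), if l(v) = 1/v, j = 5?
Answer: 6 + √6/5 ≈ 6.4899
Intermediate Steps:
I(H) = √6
l(j)*(I(1) + 30) = (√6 + 30)/5 = (30 + √6)/5 = 6 + √6/5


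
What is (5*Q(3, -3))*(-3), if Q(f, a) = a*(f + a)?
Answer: 0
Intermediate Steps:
Q(f, a) = a*(a + f)
(5*Q(3, -3))*(-3) = (5*(-3*(-3 + 3)))*(-3) = (5*(-3*0))*(-3) = (5*0)*(-3) = 0*(-3) = 0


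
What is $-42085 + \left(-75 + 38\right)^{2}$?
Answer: $-40716$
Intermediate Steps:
$-42085 + \left(-75 + 38\right)^{2} = -42085 + \left(-37\right)^{2} = -42085 + 1369 = -40716$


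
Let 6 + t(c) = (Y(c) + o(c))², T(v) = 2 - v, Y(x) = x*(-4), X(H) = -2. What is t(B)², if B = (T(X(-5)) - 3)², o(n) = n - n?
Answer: 100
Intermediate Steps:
Y(x) = -4*x
o(n) = 0
B = 1 (B = ((2 - 1*(-2)) - 3)² = ((2 + 2) - 3)² = (4 - 3)² = 1² = 1)
t(c) = -6 + 16*c² (t(c) = -6 + (-4*c + 0)² = -6 + (-4*c)² = -6 + 16*c²)
t(B)² = (-6 + 16*1²)² = (-6 + 16*1)² = (-6 + 16)² = 10² = 100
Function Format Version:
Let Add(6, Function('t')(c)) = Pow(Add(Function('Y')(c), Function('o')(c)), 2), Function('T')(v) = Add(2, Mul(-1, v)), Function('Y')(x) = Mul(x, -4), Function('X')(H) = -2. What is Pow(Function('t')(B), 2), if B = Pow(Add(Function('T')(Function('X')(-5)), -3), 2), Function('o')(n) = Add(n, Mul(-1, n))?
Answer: 100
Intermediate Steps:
Function('Y')(x) = Mul(-4, x)
Function('o')(n) = 0
B = 1 (B = Pow(Add(Add(2, Mul(-1, -2)), -3), 2) = Pow(Add(Add(2, 2), -3), 2) = Pow(Add(4, -3), 2) = Pow(1, 2) = 1)
Function('t')(c) = Add(-6, Mul(16, Pow(c, 2))) (Function('t')(c) = Add(-6, Pow(Add(Mul(-4, c), 0), 2)) = Add(-6, Pow(Mul(-4, c), 2)) = Add(-6, Mul(16, Pow(c, 2))))
Pow(Function('t')(B), 2) = Pow(Add(-6, Mul(16, Pow(1, 2))), 2) = Pow(Add(-6, Mul(16, 1)), 2) = Pow(Add(-6, 16), 2) = Pow(10, 2) = 100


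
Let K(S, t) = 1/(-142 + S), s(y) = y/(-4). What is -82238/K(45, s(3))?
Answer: 7977086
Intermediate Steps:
s(y) = -y/4 (s(y) = y*(-¼) = -y/4)
-82238/K(45, s(3)) = -82238/(1/(-142 + 45)) = -82238/(1/(-97)) = -82238/(-1/97) = -82238*(-97) = 7977086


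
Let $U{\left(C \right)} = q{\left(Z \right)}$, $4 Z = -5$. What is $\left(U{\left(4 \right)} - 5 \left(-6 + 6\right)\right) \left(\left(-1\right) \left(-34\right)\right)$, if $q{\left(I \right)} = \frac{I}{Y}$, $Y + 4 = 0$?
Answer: $\frac{85}{8} \approx 10.625$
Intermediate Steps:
$Y = -4$ ($Y = -4 + 0 = -4$)
$Z = - \frac{5}{4}$ ($Z = \frac{1}{4} \left(-5\right) = - \frac{5}{4} \approx -1.25$)
$q{\left(I \right)} = - \frac{I}{4}$ ($q{\left(I \right)} = \frac{I}{-4} = I \left(- \frac{1}{4}\right) = - \frac{I}{4}$)
$U{\left(C \right)} = \frac{5}{16}$ ($U{\left(C \right)} = \left(- \frac{1}{4}\right) \left(- \frac{5}{4}\right) = \frac{5}{16}$)
$\left(U{\left(4 \right)} - 5 \left(-6 + 6\right)\right) \left(\left(-1\right) \left(-34\right)\right) = \left(\frac{5}{16} - 5 \left(-6 + 6\right)\right) \left(\left(-1\right) \left(-34\right)\right) = \left(\frac{5}{16} - 0\right) 34 = \left(\frac{5}{16} + 0\right) 34 = \frac{5}{16} \cdot 34 = \frac{85}{8}$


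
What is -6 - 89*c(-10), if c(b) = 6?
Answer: -540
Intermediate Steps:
-6 - 89*c(-10) = -6 - 89*6 = -6 - 534 = -540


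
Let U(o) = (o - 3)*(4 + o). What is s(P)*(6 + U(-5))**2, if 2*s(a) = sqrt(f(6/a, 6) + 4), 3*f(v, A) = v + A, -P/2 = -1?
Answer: 98*sqrt(7) ≈ 259.28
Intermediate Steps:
P = 2 (P = -2*(-1) = 2)
U(o) = (-3 + o)*(4 + o)
f(v, A) = A/3 + v/3 (f(v, A) = (v + A)/3 = (A + v)/3 = A/3 + v/3)
s(a) = sqrt(6 + 2/a)/2 (s(a) = sqrt(((1/3)*6 + (6/a)/3) + 4)/2 = sqrt((2 + 2/a) + 4)/2 = sqrt(6 + 2/a)/2)
s(P)*(6 + U(-5))**2 = (sqrt(6 + 2/2)/2)*(6 + (-12 - 5 + (-5)**2))**2 = (sqrt(6 + 2*(1/2))/2)*(6 + (-12 - 5 + 25))**2 = (sqrt(6 + 1)/2)*(6 + 8)**2 = (sqrt(7)/2)*14**2 = (sqrt(7)/2)*196 = 98*sqrt(7)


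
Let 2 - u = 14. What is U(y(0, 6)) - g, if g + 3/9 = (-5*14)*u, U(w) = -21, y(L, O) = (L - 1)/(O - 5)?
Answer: -2582/3 ≈ -860.67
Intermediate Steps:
u = -12 (u = 2 - 1*14 = 2 - 14 = -12)
y(L, O) = (-1 + L)/(-5 + O)
g = 2519/3 (g = -⅓ - 5*14*(-12) = -⅓ - 70*(-12) = -⅓ + 840 = 2519/3 ≈ 839.67)
U(y(0, 6)) - g = -21 - 1*2519/3 = -21 - 2519/3 = -2582/3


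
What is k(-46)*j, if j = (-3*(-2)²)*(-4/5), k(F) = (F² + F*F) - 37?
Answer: 40272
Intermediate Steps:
k(F) = -37 + 2*F² (k(F) = (F² + F²) - 37 = 2*F² - 37 = -37 + 2*F²)
j = 48/5 (j = (-3*4)*(-4*⅕) = -12*(-⅘) = 48/5 ≈ 9.6000)
k(-46)*j = (-37 + 2*(-46)²)*(48/5) = (-37 + 2*2116)*(48/5) = (-37 + 4232)*(48/5) = 4195*(48/5) = 40272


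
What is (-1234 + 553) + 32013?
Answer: 31332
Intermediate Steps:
(-1234 + 553) + 32013 = -681 + 32013 = 31332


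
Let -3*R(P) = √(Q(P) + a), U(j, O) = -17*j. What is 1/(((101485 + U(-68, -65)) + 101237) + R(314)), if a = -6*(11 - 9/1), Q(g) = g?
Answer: 917451/187048074827 + 3*√302/374096149654 ≈ 4.9050e-6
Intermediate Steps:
a = -12 (a = -6*(11 - 9*1) = -6*(11 - 9) = -6*2 = -12)
R(P) = -√(-12 + P)/3 (R(P) = -√(P - 12)/3 = -√(-12 + P)/3)
1/(((101485 + U(-68, -65)) + 101237) + R(314)) = 1/(((101485 - 17*(-68)) + 101237) - √(-12 + 314)/3) = 1/(((101485 + 1156) + 101237) - √302/3) = 1/((102641 + 101237) - √302/3) = 1/(203878 - √302/3)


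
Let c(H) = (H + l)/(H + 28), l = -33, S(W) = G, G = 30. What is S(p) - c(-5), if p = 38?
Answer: 728/23 ≈ 31.652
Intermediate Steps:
S(W) = 30
c(H) = (-33 + H)/(28 + H) (c(H) = (H - 33)/(H + 28) = (-33 + H)/(28 + H))
S(p) - c(-5) = 30 - (-33 - 5)/(28 - 5) = 30 - (-38)/23 = 30 - 1*(-38/23) = 30 + 38/23 = 728/23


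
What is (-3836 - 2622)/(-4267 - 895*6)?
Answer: 6458/9637 ≈ 0.67013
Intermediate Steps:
(-3836 - 2622)/(-4267 - 895*6) = -6458/(-4267 - 5370) = -6458/(-9637) = -6458*(-1/9637) = 6458/9637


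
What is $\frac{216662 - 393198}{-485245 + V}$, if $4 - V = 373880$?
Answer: $\frac{176536}{859121} \approx 0.20548$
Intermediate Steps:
$V = -373876$ ($V = 4 - 373880 = -373876$)
$\frac{216662 - 393198}{-485245 + V} = \frac{216662 - 393198}{-485245 - 373876} = - \frac{176536}{-859121} = \left(-176536\right) \left(- \frac{1}{859121}\right) = \frac{176536}{859121}$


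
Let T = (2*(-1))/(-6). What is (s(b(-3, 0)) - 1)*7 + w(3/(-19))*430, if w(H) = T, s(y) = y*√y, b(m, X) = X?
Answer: 409/3 ≈ 136.33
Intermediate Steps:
T = ⅓ (T = -2*(-⅙) = ⅓ ≈ 0.33333)
s(y) = y^(3/2)
w(H) = ⅓
(s(b(-3, 0)) - 1)*7 + w(3/(-19))*430 = (0^(3/2) - 1)*7 + (⅓)*430 = (0 - 1)*7 + 430/3 = -1*7 + 430/3 = -7 + 430/3 = 409/3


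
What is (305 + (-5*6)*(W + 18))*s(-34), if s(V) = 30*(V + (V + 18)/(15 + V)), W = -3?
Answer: 2740500/19 ≈ 1.4424e+5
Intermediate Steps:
s(V) = 30*V + 30*(18 + V)/(15 + V) (s(V) = 30*(V + (18 + V)/(15 + V)) = 30*V + 30*(18 + V)/(15 + V))
(305 + (-5*6)*(W + 18))*s(-34) = (305 + (-5*6)*(-3 + 18))*(30*(18 + (-34)**2 + 16*(-34))/(15 - 34)) = (305 - 30*15)*(30*(18 + 1156 - 544)/(-19)) = (305 - 450)*(30*(-1/19)*630) = -145*(-18900/19) = 2740500/19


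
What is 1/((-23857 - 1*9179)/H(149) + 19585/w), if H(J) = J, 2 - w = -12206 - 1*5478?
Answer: -2635214/581356531 ≈ -0.0045329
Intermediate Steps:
w = 17686 (w = 2 - (-12206 - 1*5478) = 2 - (-12206 - 5478) = 2 - 1*(-17684) = 2 + 17684 = 17686)
1/((-23857 - 1*9179)/H(149) + 19585/w) = 1/((-23857 - 1*9179)/149 + 19585/17686) = 1/((-23857 - 9179)*(1/149) + 19585*(1/17686)) = 1/(-33036*1/149 + 19585/17686) = 1/(-33036/149 + 19585/17686) = 1/(-581356531/2635214) = -2635214/581356531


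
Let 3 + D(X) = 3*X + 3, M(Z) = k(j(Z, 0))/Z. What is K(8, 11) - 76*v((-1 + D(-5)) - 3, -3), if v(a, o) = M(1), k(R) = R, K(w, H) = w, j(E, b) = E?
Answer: -68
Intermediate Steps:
M(Z) = 1 (M(Z) = Z/Z = 1)
D(X) = 3*X (D(X) = -3 + (3*X + 3) = -3 + (3 + 3*X) = 3*X)
v(a, o) = 1
K(8, 11) - 76*v((-1 + D(-5)) - 3, -3) = 8 - 76*1 = 8 - 76 = -68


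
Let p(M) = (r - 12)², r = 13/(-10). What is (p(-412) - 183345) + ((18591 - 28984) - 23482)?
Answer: -21704311/100 ≈ -2.1704e+5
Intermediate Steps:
r = -13/10 (r = 13*(-⅒) = -13/10 ≈ -1.3000)
p(M) = 17689/100 (p(M) = (-13/10 - 12)² = (-133/10)² = 17689/100)
(p(-412) - 183345) + ((18591 - 28984) - 23482) = (17689/100 - 183345) + ((18591 - 28984) - 23482) = -18316811/100 + (-10393 - 23482) = -18316811/100 - 33875 = -21704311/100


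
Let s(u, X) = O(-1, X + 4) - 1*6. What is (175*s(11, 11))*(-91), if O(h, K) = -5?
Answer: 175175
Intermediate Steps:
s(u, X) = -11 (s(u, X) = -5 - 1*6 = -5 - 6 = -11)
(175*s(11, 11))*(-91) = (175*(-11))*(-91) = -1925*(-91) = 175175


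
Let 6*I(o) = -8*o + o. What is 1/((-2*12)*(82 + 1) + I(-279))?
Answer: -2/3333 ≈ -0.00060006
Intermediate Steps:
I(o) = -7*o/6 (I(o) = (-8*o + o)/6 = (-7*o)/6 = -7*o/6)
1/((-2*12)*(82 + 1) + I(-279)) = 1/((-2*12)*(82 + 1) - 7/6*(-279)) = 1/(-24*83 + 651/2) = 1/(-1992 + 651/2) = 1/(-3333/2) = -2/3333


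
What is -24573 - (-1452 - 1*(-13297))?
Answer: -36418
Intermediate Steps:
-24573 - (-1452 - 1*(-13297)) = -24573 - (-1452 + 13297) = -24573 - 1*11845 = -24573 - 11845 = -36418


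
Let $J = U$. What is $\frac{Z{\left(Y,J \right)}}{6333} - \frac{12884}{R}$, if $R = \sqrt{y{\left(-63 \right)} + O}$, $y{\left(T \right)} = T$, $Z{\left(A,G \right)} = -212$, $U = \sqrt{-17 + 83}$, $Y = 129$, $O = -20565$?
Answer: $- \frac{212}{6333} + \frac{6442 i \sqrt{573}}{1719} \approx -0.033475 + 89.706 i$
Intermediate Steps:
$U = \sqrt{66} \approx 8.124$
$J = \sqrt{66} \approx 8.124$
$R = 6 i \sqrt{573}$ ($R = \sqrt{-63 - 20565} = \sqrt{-20628} = 6 i \sqrt{573} \approx 143.62 i$)
$\frac{Z{\left(Y,J \right)}}{6333} - \frac{12884}{R} = - \frac{212}{6333} - \frac{12884}{6 i \sqrt{573}} = \left(-212\right) \frac{1}{6333} - 12884 \left(- \frac{i \sqrt{573}}{3438}\right) = - \frac{212}{6333} + \frac{6442 i \sqrt{573}}{1719}$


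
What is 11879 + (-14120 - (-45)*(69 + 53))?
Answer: 3249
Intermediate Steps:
11879 + (-14120 - (-45)*(69 + 53)) = 11879 + (-14120 - (-45)*122) = 11879 + (-14120 - 1*(-5490)) = 11879 + (-14120 + 5490) = 11879 - 8630 = 3249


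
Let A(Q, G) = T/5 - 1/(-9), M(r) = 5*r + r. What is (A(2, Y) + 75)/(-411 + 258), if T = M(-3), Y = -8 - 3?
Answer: -3218/6885 ≈ -0.46739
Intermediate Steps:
M(r) = 6*r
Y = -11
T = -18 (T = 6*(-3) = -18)
A(Q, G) = -157/45 (A(Q, G) = -18/5 - 1/(-9) = -18*1/5 - 1*(-1/9) = -18/5 + 1/9 = -157/45)
(A(2, Y) + 75)/(-411 + 258) = (-157/45 + 75)/(-411 + 258) = (3218/45)/(-153) = (3218/45)*(-1/153) = -3218/6885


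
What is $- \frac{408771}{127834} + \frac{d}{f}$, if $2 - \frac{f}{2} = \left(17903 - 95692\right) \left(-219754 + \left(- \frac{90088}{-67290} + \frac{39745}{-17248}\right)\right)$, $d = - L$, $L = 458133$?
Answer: $- \frac{4055033246172120166251627}{1268126389250240662535498} \approx -3.1977$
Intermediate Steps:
$d = -458133$ ($d = \left(-1\right) 458133 = -458133$)
$f = - \frac{9920102549010753497}{290154480}$ ($f = 4 - 2 \left(17903 - 95692\right) \left(-219754 + \left(- \frac{90088}{-67290} + \frac{39745}{-17248}\right)\right) = 4 - 2 \left(- 77789 \left(-219754 + \left(\left(-90088\right) \left(- \frac{1}{67290}\right) + 39745 \left(- \frac{1}{17248}\right)\right)\right)\right) = 4 - 2 \left(- 77789 \left(-219754 + \left(\frac{45044}{33645} - \frac{39745}{17248}\right)\right)\right) = 4 - 2 \left(- 77789 \left(-219754 - \frac{560301613}{580308960}\right)\right) = 4 - 2 \left(\left(-77789\right) \left(- \frac{127525775497453}{580308960}\right)\right) = 4 - \frac{9920102550171371417}{290154480} = - \frac{9920102549010753497}{290154480} \approx -3.4189 \cdot 10^{10}$)
$- \frac{408771}{127834} + \frac{d}{f} = - \frac{408771}{127834} - \frac{458133}{- \frac{9920102549010753497}{290154480}} = \left(-408771\right) \frac{1}{127834} - - \frac{132929342385840}{9920102549010753497} = - \frac{408771}{127834} + \frac{132929342385840}{9920102549010753497} = - \frac{4055033246172120166251627}{1268126389250240662535498}$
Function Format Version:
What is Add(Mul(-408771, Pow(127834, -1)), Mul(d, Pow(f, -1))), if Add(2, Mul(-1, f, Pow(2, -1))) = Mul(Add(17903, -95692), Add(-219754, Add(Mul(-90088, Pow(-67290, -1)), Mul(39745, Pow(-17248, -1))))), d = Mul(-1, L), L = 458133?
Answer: Rational(-4055033246172120166251627, 1268126389250240662535498) ≈ -3.1977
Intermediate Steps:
d = -458133 (d = Mul(-1, 458133) = -458133)
f = Rational(-9920102549010753497, 290154480) (f = Add(4, Mul(-2, Mul(Add(17903, -95692), Add(-219754, Add(Mul(-90088, Pow(-67290, -1)), Mul(39745, Pow(-17248, -1))))))) = Add(4, Mul(-2, Mul(-77789, Add(-219754, Add(Mul(-90088, Rational(-1, 67290)), Mul(39745, Rational(-1, 17248))))))) = Add(4, Mul(-2, Mul(-77789, Add(-219754, Add(Rational(45044, 33645), Rational(-39745, 17248)))))) = Add(4, Mul(-2, Mul(-77789, Add(-219754, Rational(-560301613, 580308960))))) = Add(4, Mul(-2, Mul(-77789, Rational(-127525775497453, 580308960)))) = Add(4, Mul(-2, Rational(9920102550171371417, 580308960))) = Add(4, Rational(-9920102550171371417, 290154480)) = Rational(-9920102549010753497, 290154480) ≈ -3.4189e+10)
Add(Mul(-408771, Pow(127834, -1)), Mul(d, Pow(f, -1))) = Add(Mul(-408771, Pow(127834, -1)), Mul(-458133, Pow(Rational(-9920102549010753497, 290154480), -1))) = Add(Mul(-408771, Rational(1, 127834)), Mul(-458133, Rational(-290154480, 9920102549010753497))) = Add(Rational(-408771, 127834), Rational(132929342385840, 9920102549010753497)) = Rational(-4055033246172120166251627, 1268126389250240662535498)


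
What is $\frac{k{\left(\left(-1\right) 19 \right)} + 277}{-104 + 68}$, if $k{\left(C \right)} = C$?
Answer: $- \frac{43}{6} \approx -7.1667$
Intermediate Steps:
$\frac{k{\left(\left(-1\right) 19 \right)} + 277}{-104 + 68} = \frac{\left(-1\right) 19 + 277}{-104 + 68} = \frac{-19 + 277}{-36} = 258 \left(- \frac{1}{36}\right) = - \frac{43}{6}$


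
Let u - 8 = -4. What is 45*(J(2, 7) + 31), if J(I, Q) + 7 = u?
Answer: 1260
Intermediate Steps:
u = 4 (u = 8 - 4 = 4)
J(I, Q) = -3 (J(I, Q) = -7 + 4 = -3)
45*(J(2, 7) + 31) = 45*(-3 + 31) = 45*28 = 1260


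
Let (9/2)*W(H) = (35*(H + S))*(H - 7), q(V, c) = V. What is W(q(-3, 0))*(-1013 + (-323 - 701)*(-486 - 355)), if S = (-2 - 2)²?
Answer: -7827556100/9 ≈ -8.6973e+8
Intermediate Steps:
S = 16 (S = (-4)² = 16)
W(H) = 2*(-7 + H)*(560 + 35*H)/9 (W(H) = 2*((35*(H + 16))*(H - 7))/9 = 2*((35*(16 + H))*(-7 + H))/9 = 2*((560 + 35*H)*(-7 + H))/9 = 2*((-7 + H)*(560 + 35*H))/9 = 2*(-7 + H)*(560 + 35*H)/9)
W(q(-3, 0))*(-1013 + (-323 - 701)*(-486 - 355)) = (-7840/9 + 70*(-3) + (70/9)*(-3)²)*(-1013 + (-323 - 701)*(-486 - 355)) = (-7840/9 - 210 + (70/9)*9)*(-1013 - 1024*(-841)) = (-7840/9 - 210 + 70)*(-1013 + 861184) = -9100/9*860171 = -7827556100/9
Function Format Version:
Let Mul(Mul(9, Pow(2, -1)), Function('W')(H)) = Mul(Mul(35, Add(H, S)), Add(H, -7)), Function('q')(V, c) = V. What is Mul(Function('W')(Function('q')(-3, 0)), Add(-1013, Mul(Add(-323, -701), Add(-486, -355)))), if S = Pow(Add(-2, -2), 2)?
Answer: Rational(-7827556100, 9) ≈ -8.6973e+8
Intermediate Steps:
S = 16 (S = Pow(-4, 2) = 16)
Function('W')(H) = Mul(Rational(2, 9), Add(-7, H), Add(560, Mul(35, H))) (Function('W')(H) = Mul(Rational(2, 9), Mul(Mul(35, Add(H, 16)), Add(H, -7))) = Mul(Rational(2, 9), Mul(Mul(35, Add(16, H)), Add(-7, H))) = Mul(Rational(2, 9), Mul(Add(560, Mul(35, H)), Add(-7, H))) = Mul(Rational(2, 9), Mul(Add(-7, H), Add(560, Mul(35, H)))) = Mul(Rational(2, 9), Add(-7, H), Add(560, Mul(35, H))))
Mul(Function('W')(Function('q')(-3, 0)), Add(-1013, Mul(Add(-323, -701), Add(-486, -355)))) = Mul(Add(Rational(-7840, 9), Mul(70, -3), Mul(Rational(70, 9), Pow(-3, 2))), Add(-1013, Mul(Add(-323, -701), Add(-486, -355)))) = Mul(Add(Rational(-7840, 9), -210, Mul(Rational(70, 9), 9)), Add(-1013, Mul(-1024, -841))) = Mul(Add(Rational(-7840, 9), -210, 70), Add(-1013, 861184)) = Mul(Rational(-9100, 9), 860171) = Rational(-7827556100, 9)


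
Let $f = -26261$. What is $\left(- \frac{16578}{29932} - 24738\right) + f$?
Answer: $- \frac{763259323}{14966} \approx -51000.0$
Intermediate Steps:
$\left(- \frac{16578}{29932} - 24738\right) + f = \left(- \frac{16578}{29932} - 24738\right) - 26261 = \left(\left(-16578\right) \frac{1}{29932} - 24738\right) - 26261 = \left(- \frac{8289}{14966} - 24738\right) - 26261 = - \frac{370237197}{14966} - 26261 = - \frac{763259323}{14966}$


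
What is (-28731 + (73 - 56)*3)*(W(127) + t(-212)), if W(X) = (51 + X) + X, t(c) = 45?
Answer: -10038000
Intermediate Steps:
W(X) = 51 + 2*X
(-28731 + (73 - 56)*3)*(W(127) + t(-212)) = (-28731 + (73 - 56)*3)*((51 + 2*127) + 45) = (-28731 + 17*3)*((51 + 254) + 45) = (-28731 + 51)*(305 + 45) = -28680*350 = -10038000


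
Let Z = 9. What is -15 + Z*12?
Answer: 93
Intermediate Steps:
-15 + Z*12 = -15 + 9*12 = -15 + 108 = 93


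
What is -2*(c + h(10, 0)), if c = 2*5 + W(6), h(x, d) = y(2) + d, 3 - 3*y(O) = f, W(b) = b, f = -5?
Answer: -112/3 ≈ -37.333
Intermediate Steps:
y(O) = 8/3 (y(O) = 1 - ⅓*(-5) = 1 + 5/3 = 8/3)
h(x, d) = 8/3 + d
c = 16 (c = 2*5 + 6 = 10 + 6 = 16)
-2*(c + h(10, 0)) = -2*(16 + (8/3 + 0)) = -2*(16 + 8/3) = -2*56/3 = -112/3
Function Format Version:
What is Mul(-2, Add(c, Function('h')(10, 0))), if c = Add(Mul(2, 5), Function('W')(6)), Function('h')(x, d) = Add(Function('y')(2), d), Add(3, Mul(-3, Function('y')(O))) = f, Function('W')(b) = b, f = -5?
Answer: Rational(-112, 3) ≈ -37.333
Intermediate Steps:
Function('y')(O) = Rational(8, 3) (Function('y')(O) = Add(1, Mul(Rational(-1, 3), -5)) = Add(1, Rational(5, 3)) = Rational(8, 3))
Function('h')(x, d) = Add(Rational(8, 3), d)
c = 16 (c = Add(Mul(2, 5), 6) = Add(10, 6) = 16)
Mul(-2, Add(c, Function('h')(10, 0))) = Mul(-2, Add(16, Add(Rational(8, 3), 0))) = Mul(-2, Add(16, Rational(8, 3))) = Mul(-2, Rational(56, 3)) = Rational(-112, 3)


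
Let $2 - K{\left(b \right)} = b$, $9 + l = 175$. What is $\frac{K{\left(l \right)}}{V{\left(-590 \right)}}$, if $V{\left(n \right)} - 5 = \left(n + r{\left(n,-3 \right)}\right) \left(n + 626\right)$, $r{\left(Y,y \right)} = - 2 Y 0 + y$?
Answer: $\frac{164}{21343} \approx 0.007684$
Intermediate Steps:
$l = 166$ ($l = -9 + 175 = 166$)
$r{\left(Y,y \right)} = y$ ($r{\left(Y,y \right)} = \left(-2\right) 0 + y = 0 + y = y$)
$K{\left(b \right)} = 2 - b$
$V{\left(n \right)} = 5 + \left(-3 + n\right) \left(626 + n\right)$ ($V{\left(n \right)} = 5 + \left(n - 3\right) \left(n + 626\right) = 5 + \left(-3 + n\right) \left(626 + n\right)$)
$\frac{K{\left(l \right)}}{V{\left(-590 \right)}} = \frac{2 - 166}{-1873 + \left(-590\right)^{2} + 623 \left(-590\right)} = \frac{2 - 166}{-1873 + 348100 - 367570} = - \frac{164}{-21343} = \left(-164\right) \left(- \frac{1}{21343}\right) = \frac{164}{21343}$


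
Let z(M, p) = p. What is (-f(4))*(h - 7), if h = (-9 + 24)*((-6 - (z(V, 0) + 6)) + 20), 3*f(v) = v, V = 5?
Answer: -452/3 ≈ -150.67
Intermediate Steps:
f(v) = v/3
h = 120 (h = (-9 + 24)*((-6 - (0 + 6)) + 20) = 15*((-6 - 1*6) + 20) = 15*((-6 - 6) + 20) = 15*(-12 + 20) = 15*8 = 120)
(-f(4))*(h - 7) = (-4/3)*(120 - 7) = -1*4/3*113 = -4/3*113 = -452/3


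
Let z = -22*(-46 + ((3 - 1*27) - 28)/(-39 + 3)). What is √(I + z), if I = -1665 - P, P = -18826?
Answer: √163271/3 ≈ 134.69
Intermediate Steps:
I = 17161 (I = -1665 - 1*(-18826) = -1665 + 18826 = 17161)
z = 8822/9 (z = -22*(-46 + ((3 - 27) - 28)/(-36)) = -22*(-46 + (-24 - 28)*(-1/36)) = -22*(-46 - 52*(-1/36)) = -22*(-46 + 13/9) = -22*(-401/9) = 8822/9 ≈ 980.22)
√(I + z) = √(17161 + 8822/9) = √(163271/9) = √163271/3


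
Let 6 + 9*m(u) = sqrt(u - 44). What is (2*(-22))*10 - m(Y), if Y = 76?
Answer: -1318/3 - 4*sqrt(2)/9 ≈ -439.96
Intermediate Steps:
m(u) = -2/3 + sqrt(-44 + u)/9 (m(u) = -2/3 + sqrt(u - 44)/9 = -2/3 + sqrt(-44 + u)/9)
(2*(-22))*10 - m(Y) = (2*(-22))*10 - (-2/3 + sqrt(-44 + 76)/9) = -44*10 - (-2/3 + sqrt(32)/9) = -440 - (-2/3 + (4*sqrt(2))/9) = -440 - (-2/3 + 4*sqrt(2)/9) = -440 + (2/3 - 4*sqrt(2)/9) = -1318/3 - 4*sqrt(2)/9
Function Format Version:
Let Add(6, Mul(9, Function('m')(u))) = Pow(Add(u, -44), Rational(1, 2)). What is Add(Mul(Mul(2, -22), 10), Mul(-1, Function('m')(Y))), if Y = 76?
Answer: Add(Rational(-1318, 3), Mul(Rational(-4, 9), Pow(2, Rational(1, 2)))) ≈ -439.96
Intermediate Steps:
Function('m')(u) = Add(Rational(-2, 3), Mul(Rational(1, 9), Pow(Add(-44, u), Rational(1, 2)))) (Function('m')(u) = Add(Rational(-2, 3), Mul(Rational(1, 9), Pow(Add(u, -44), Rational(1, 2)))) = Add(Rational(-2, 3), Mul(Rational(1, 9), Pow(Add(-44, u), Rational(1, 2)))))
Add(Mul(Mul(2, -22), 10), Mul(-1, Function('m')(Y))) = Add(Mul(Mul(2, -22), 10), Mul(-1, Add(Rational(-2, 3), Mul(Rational(1, 9), Pow(Add(-44, 76), Rational(1, 2)))))) = Add(Mul(-44, 10), Mul(-1, Add(Rational(-2, 3), Mul(Rational(1, 9), Pow(32, Rational(1, 2)))))) = Add(-440, Mul(-1, Add(Rational(-2, 3), Mul(Rational(1, 9), Mul(4, Pow(2, Rational(1, 2))))))) = Add(-440, Mul(-1, Add(Rational(-2, 3), Mul(Rational(4, 9), Pow(2, Rational(1, 2)))))) = Add(-440, Add(Rational(2, 3), Mul(Rational(-4, 9), Pow(2, Rational(1, 2))))) = Add(Rational(-1318, 3), Mul(Rational(-4, 9), Pow(2, Rational(1, 2))))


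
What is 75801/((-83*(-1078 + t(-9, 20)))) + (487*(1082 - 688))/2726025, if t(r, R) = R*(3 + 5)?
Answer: 24583930373/23078527650 ≈ 1.0652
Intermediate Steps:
t(r, R) = 8*R (t(r, R) = R*8 = 8*R)
75801/((-83*(-1078 + t(-9, 20)))) + (487*(1082 - 688))/2726025 = 75801/((-83*(-1078 + 8*20))) + (487*(1082 - 688))/2726025 = 75801/((-83*(-1078 + 160))) + (487*394)*(1/2726025) = 75801/((-83*(-918))) + 191878*(1/2726025) = 75801/76194 + 191878/2726025 = 75801*(1/76194) + 191878/2726025 = 25267/25398 + 191878/2726025 = 24583930373/23078527650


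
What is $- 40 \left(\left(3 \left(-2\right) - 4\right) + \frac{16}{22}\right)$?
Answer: $\frac{4080}{11} \approx 370.91$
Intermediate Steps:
$- 40 \left(\left(3 \left(-2\right) - 4\right) + \frac{16}{22}\right) = - 40 \left(\left(-6 - 4\right) + 16 \cdot \frac{1}{22}\right) = - 40 \left(-10 + \frac{8}{11}\right) = \left(-40\right) \left(- \frac{102}{11}\right) = \frac{4080}{11}$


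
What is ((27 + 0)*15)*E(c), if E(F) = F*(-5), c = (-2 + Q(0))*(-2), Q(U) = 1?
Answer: -4050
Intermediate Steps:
c = 2 (c = (-2 + 1)*(-2) = -1*(-2) = 2)
E(F) = -5*F
((27 + 0)*15)*E(c) = ((27 + 0)*15)*(-5*2) = (27*15)*(-10) = 405*(-10) = -4050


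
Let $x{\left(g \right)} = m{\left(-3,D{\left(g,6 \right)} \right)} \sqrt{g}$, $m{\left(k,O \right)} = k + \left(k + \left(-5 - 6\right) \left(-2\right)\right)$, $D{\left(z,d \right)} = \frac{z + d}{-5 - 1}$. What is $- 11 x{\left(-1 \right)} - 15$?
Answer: $-15 - 176 i \approx -15.0 - 176.0 i$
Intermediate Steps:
$D{\left(z,d \right)} = - \frac{d}{6} - \frac{z}{6}$ ($D{\left(z,d \right)} = \frac{d + z}{-6} = \left(d + z\right) \left(- \frac{1}{6}\right) = - \frac{d}{6} - \frac{z}{6}$)
$m{\left(k,O \right)} = 22 + 2 k$ ($m{\left(k,O \right)} = k + \left(k + \left(-5 - 6\right) \left(-2\right)\right) = k + \left(k - -22\right) = k + \left(k + 22\right) = k + \left(22 + k\right) = 22 + 2 k$)
$x{\left(g \right)} = 16 \sqrt{g}$ ($x{\left(g \right)} = \left(22 + 2 \left(-3\right)\right) \sqrt{g} = \left(22 - 6\right) \sqrt{g} = 16 \sqrt{g}$)
$- 11 x{\left(-1 \right)} - 15 = - 11 \cdot 16 \sqrt{-1} - 15 = - 11 \cdot 16 i - 15 = - 176 i - 15 = -15 - 176 i$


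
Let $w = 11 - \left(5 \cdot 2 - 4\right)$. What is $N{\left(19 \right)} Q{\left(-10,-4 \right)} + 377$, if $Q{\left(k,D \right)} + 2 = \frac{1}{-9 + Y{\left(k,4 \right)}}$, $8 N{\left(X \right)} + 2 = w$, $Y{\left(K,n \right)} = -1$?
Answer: $\frac{30097}{80} \approx 376.21$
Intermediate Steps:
$w = 5$ ($w = 11 - \left(10 - 4\right) = 11 - 6 = 5$)
$N{\left(X \right)} = \frac{3}{8}$ ($N{\left(X \right)} = - \frac{1}{4} + \frac{1}{8} \cdot 5 = - \frac{1}{4} + \frac{5}{8} = \frac{3}{8}$)
$Q{\left(k,D \right)} = - \frac{21}{10}$ ($Q{\left(k,D \right)} = -2 + \frac{1}{-9 - 1} = -2 + \frac{1}{-10} = -2 - \frac{1}{10} = - \frac{21}{10}$)
$N{\left(19 \right)} Q{\left(-10,-4 \right)} + 377 = \frac{3}{8} \left(- \frac{21}{10}\right) + 377 = - \frac{63}{80} + 377 = \frac{30097}{80}$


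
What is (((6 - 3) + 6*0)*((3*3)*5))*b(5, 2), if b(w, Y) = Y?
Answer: 270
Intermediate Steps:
(((6 - 3) + 6*0)*((3*3)*5))*b(5, 2) = (((6 - 3) + 6*0)*((3*3)*5))*2 = ((3 + 0)*(9*5))*2 = (3*45)*2 = 135*2 = 270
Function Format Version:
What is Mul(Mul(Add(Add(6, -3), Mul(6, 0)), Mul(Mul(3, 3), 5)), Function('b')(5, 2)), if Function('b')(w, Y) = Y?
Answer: 270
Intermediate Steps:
Mul(Mul(Add(Add(6, -3), Mul(6, 0)), Mul(Mul(3, 3), 5)), Function('b')(5, 2)) = Mul(Mul(Add(Add(6, -3), Mul(6, 0)), Mul(Mul(3, 3), 5)), 2) = Mul(Mul(Add(3, 0), Mul(9, 5)), 2) = Mul(Mul(3, 45), 2) = Mul(135, 2) = 270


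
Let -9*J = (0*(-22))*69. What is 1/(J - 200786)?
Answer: -1/200786 ≈ -4.9804e-6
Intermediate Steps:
J = 0 (J = -0*(-22)*69/9 = -0*69 = -⅑*0 = 0)
1/(J - 200786) = 1/(0 - 200786) = 1/(-200786) = -1/200786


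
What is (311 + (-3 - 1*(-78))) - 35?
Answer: 351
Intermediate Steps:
(311 + (-3 - 1*(-78))) - 35 = (311 + (-3 + 78)) - 35 = (311 + 75) - 35 = 386 - 35 = 351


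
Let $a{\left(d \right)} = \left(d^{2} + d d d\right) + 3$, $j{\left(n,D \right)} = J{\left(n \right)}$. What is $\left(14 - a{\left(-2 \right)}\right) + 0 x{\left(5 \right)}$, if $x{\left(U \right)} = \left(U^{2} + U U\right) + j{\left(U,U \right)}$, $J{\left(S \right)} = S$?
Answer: $15$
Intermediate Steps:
$j{\left(n,D \right)} = n$
$x{\left(U \right)} = U + 2 U^{2}$ ($x{\left(U \right)} = \left(U^{2} + U U\right) + U = \left(U^{2} + U^{2}\right) + U = 2 U^{2} + U = U + 2 U^{2}$)
$a{\left(d \right)} = 3 + d^{2} + d^{3}$ ($a{\left(d \right)} = \left(d^{2} + d^{2} d\right) + 3 = \left(d^{2} + d^{3}\right) + 3 = 3 + d^{2} + d^{3}$)
$\left(14 - a{\left(-2 \right)}\right) + 0 x{\left(5 \right)} = \left(14 - \left(3 + \left(-2\right)^{2} + \left(-2\right)^{3}\right)\right) + 0 \cdot 5 \left(1 + 2 \cdot 5\right) = \left(14 - \left(3 + 4 - 8\right)\right) + 0 \cdot 5 \left(1 + 10\right) = \left(14 - -1\right) + 0 \cdot 5 \cdot 11 = \left(14 + 1\right) + 0 \cdot 55 = 15 + 0 = 15$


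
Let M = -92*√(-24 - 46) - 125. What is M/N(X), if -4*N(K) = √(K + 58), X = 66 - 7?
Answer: 500*√13/39 + 368*I*√910/39 ≈ 46.225 + 284.65*I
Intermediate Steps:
X = 59
N(K) = -√(58 + K)/4 (N(K) = -√(K + 58)/4 = -√(58 + K)/4)
M = -125 - 92*I*√70 (M = -92*I*√70 - 125 = -125 - 92*I*√70 ≈ -125.0 - 769.73*I)
M/N(X) = (-125 - 92*I*√70)/((-√(58 + 59)/4)) = (-125 - 92*I*√70)/((-3*√13/4)) = (-125 - 92*I*√70)*(-4*√13/39) = -4*√13*(-125 - 92*I*√70)/39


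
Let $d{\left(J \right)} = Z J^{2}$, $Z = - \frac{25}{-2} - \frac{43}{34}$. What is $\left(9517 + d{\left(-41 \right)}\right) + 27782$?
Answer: $\frac{955154}{17} \approx 56186.0$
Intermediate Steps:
$Z = \frac{191}{17}$ ($Z = \left(-25\right) \left(- \frac{1}{2}\right) - \frac{43}{34} = \frac{25}{2} - \frac{43}{34} = \frac{191}{17} \approx 11.235$)
$d{\left(J \right)} = \frac{191 J^{2}}{17}$
$\left(9517 + d{\left(-41 \right)}\right) + 27782 = \left(9517 + \frac{191 \left(-41\right)^{2}}{17}\right) + 27782 = \left(9517 + \frac{191}{17} \cdot 1681\right) + 27782 = \left(9517 + \frac{321071}{17}\right) + 27782 = \frac{482860}{17} + 27782 = \frac{955154}{17}$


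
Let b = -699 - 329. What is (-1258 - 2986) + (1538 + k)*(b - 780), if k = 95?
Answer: -2956708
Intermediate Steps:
b = -1028
(-1258 - 2986) + (1538 + k)*(b - 780) = (-1258 - 2986) + (1538 + 95)*(-1028 - 780) = -4244 + 1633*(-1808) = -4244 - 2952464 = -2956708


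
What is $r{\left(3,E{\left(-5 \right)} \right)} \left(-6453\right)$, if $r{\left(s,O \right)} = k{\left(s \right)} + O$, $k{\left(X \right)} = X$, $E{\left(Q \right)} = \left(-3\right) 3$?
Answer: $38718$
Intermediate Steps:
$E{\left(Q \right)} = -9$
$r{\left(s,O \right)} = O + s$ ($r{\left(s,O \right)} = s + O = O + s$)
$r{\left(3,E{\left(-5 \right)} \right)} \left(-6453\right) = \left(-9 + 3\right) \left(-6453\right) = \left(-6\right) \left(-6453\right) = 38718$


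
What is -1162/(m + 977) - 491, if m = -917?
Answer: -15311/30 ≈ -510.37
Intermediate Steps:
-1162/(m + 977) - 491 = -1162/(-917 + 977) - 491 = -1162/60 - 491 = -1162*1/60 - 491 = -581/30 - 491 = -15311/30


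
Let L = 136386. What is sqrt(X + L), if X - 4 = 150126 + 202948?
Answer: 2*sqrt(122366) ≈ 699.62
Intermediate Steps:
X = 353078 (X = 4 + (150126 + 202948) = 4 + 353074 = 353078)
sqrt(X + L) = sqrt(353078 + 136386) = sqrt(489464) = 2*sqrt(122366)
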